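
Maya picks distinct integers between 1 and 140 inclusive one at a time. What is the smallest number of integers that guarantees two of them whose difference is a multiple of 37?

Integers whose pairwise differences are multiples of 37 are exactly those sharing a remainder mod 37. The 37 residue classes mod 37 are the pigeonholes.
With 37 integers one could put 1 in each residue class and have no class reach 2.
The 38th integer pushes some class to 2, so 37·1 + 1 = 38.

38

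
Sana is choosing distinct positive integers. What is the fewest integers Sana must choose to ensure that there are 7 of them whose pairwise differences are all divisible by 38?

Integers whose pairwise differences are multiples of 38 are exactly those sharing a remainder mod 38. The 38 residue classes mod 38 are the pigeonholes.
With 228 integers one could put 6 in each residue class and have no class reach 7.
The 229th integer pushes some class to 7, so 38·6 + 1 = 229.

229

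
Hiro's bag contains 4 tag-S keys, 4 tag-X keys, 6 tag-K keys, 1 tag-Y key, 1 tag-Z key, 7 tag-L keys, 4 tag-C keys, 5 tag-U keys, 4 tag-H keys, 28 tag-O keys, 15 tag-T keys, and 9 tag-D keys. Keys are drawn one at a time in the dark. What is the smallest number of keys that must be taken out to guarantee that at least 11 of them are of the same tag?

By pigeonhole, put each drawn key into a box by tag. The largest draw with every box below 11 takes min(count, 10) from each tag; tags with fewer than 10 contribute all they have.
Σ min(cᵢ, 10) = 4 + 4 + 6 + 1 + 1 + 7 + 4 + 5 + 4 + 10 + 10 + 9 = 65.
Draw number 65 + 1 = 66 must push one box to 11.

66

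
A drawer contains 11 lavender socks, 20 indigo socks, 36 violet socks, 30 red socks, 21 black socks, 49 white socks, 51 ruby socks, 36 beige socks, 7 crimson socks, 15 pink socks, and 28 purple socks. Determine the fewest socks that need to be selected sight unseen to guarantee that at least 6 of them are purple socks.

In the worst case for collecting purple socks, every non-purple sock comes out first.
There are 11 + 20 + 36 + 30 + 21 + 49 + 51 + 36 + 7 + 15 = 276 non-purple socks altogether.
After those, each further sock must be purple, so 276 + 6 = 282 draws guarantee 6 purple socks.

282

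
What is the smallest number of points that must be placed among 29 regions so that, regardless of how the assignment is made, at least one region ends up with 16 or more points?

436

With 435 points one could put exactly 15 in each of the 29 regions, and no region would reach 16.
One more point must land in a region that already has 15, giving it 16.
So 29 × 15 + 1 = 436 points are required.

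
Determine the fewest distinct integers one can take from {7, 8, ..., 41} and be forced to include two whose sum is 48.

19

Group the elements by complementary pair {x, 48−x}: {7,41}, {8,40}, {9,39}, …, giving 17 two-element pairs and the single value 24 (it cannot pair with itself since the integers are distinct).
Treating each of those 18 groups as a pigeonhole, one can pick one integer per group — 18 integers — with no two summing to 48.
The 19th integer lands in an occupied pair, forcing a sum of 48.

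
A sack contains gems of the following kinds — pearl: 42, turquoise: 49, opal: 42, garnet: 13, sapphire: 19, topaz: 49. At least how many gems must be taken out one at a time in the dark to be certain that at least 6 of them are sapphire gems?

In the worst case for collecting sapphire gems, every non-sapphire gem comes out first.
There are 42 + 49 + 42 + 13 + 49 = 195 non-sapphire gems altogether.
After those, each further gem must be sapphire, so 195 + 6 = 201 draws guarantee 6 sapphire gems.

201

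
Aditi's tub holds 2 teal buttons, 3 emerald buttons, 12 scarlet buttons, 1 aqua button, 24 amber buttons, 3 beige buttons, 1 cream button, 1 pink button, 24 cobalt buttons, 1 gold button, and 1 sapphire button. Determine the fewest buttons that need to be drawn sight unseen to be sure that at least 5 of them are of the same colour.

26

An adversary could hand out at most 4 buttons per colour (8 colours run out sooner): 2 + 3 + 4 + 1 + 4 + 3 + 1 + 1 + 4 + 1 + 1 = 25 buttons and still no colour has 5.
By pigeonhole, one more button lands in a colour already at 4, so 26 draws are enough and 25 are not.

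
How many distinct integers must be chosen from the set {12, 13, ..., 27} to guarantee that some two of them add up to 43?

A set avoiding the sum 43 can contain at most one of each pair {x, 43−x}, plus the 4 elements whose complement lies outside the range.
The integers 12, …, 21 (10 of them) are such a set: any two sum to at least 12+13 = 25 and at most 20+21 = 41 < 43.
Pigeonhole: any 11th integer completes one of the 6 pairs, so 11 choices force a sum of 43.

11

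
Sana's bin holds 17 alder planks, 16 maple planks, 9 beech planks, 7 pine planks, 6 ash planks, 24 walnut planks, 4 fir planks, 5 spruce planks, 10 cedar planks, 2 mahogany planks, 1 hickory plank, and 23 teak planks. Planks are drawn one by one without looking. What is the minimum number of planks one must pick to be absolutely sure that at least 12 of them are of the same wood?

89

The 12 woods are the holes; the planks drawn are the pigeons.
To avoid 12 of any one wood, the worst case takes at most 11 of each wood, or every plank of a wood that has fewer than 11.
That gives 11 + 11 + 9 + 7 + 6 + 11 + 4 + 5 + 10 + 2 + 1 + 11 = 88 planks with no wood reaching 12.
The next plank forces some wood to 12, so 88 + 1 = 89.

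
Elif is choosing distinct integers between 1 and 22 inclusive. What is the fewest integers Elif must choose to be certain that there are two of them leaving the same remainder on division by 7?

8

The 7 residue classes mod 7 are the pigeonholes.
With 7 integers one could put 1 in each residue class and have no class reach 2.
The 8th integer pushes some class to 2, so 7·1 + 1 = 8.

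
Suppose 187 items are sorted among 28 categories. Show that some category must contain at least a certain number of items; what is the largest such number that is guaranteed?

7

The 28 categories are the holes and the 187 items are the pigeons.
If every category held at most 6 items, the total would be at most 28 × 6 = 168, which is less than 187.
So some category holds at least ⌈187/28⌉ = 7 items.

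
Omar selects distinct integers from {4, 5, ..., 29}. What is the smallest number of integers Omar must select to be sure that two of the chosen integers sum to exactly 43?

19

Two chosen integers sum to 43 exactly when both halves of some pair {x, 43−x} with 14 ≤ x ≤ 43−x ≤ 29 are chosen — 8 such pairs.
The remaining 10 elements (those with no distinct partner in range) can never complete a 43-sum, so the worst case takes all of them and one from each pair: 10 + 8 = 18.
The 19th integer has to be the second member of some pair, so 18 + 1 = 19.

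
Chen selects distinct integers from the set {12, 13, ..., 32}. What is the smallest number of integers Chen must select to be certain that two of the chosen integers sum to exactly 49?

14

Group the elements by complementary pair {x, 49−x}: {17,32}, {18,31}, {19,30}, …, giving 8 two-element pairs and 5 integers whose partner 49−x falls outside [12,32].
By the pigeonhole principle, treating each of those 13 groups as a pigeonhole, one can pick one integer per group — 13 integers — with no two summing to 49.
The 14th integer lands in an occupied pair, forcing a sum of 49.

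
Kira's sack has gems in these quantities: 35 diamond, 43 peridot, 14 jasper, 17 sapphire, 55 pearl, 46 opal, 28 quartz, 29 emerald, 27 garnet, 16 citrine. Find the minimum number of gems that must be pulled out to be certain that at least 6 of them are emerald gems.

In the worst case for collecting emerald gems, every non-emerald gem comes out first.
There are 35 + 43 + 14 + 17 + 55 + 46 + 28 + 27 + 16 = 281 non-emerald gems altogether.
After those, each further gem must be emerald, so 281 + 6 = 287 draws guarantee 6 emerald gems.

287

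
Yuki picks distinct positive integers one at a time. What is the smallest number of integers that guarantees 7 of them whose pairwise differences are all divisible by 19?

Integers whose pairwise differences are multiples of 19 are exactly those sharing a remainder mod 19. By pigeonhole, the 19 residue classes mod 19 are the pigeonholes.
With 114 integers one could put 6 in each residue class and have no class reach 7.
The 115th integer pushes some class to 7, so 19·6 + 1 = 115.

115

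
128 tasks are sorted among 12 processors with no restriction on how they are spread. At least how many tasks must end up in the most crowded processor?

The 12 processors are the holes and the 128 tasks are the pigeons.
If every processor held at most 10 tasks, the total would be at most 12 × 10 = 120, which is less than 128.
So some processor holds at least ⌈128/12⌉ = 11 tasks.

11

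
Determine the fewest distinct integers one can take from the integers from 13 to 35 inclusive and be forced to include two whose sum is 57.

17

A set avoiding the sum 57 can contain at most one of each pair {x, 57−x}, plus the 9 elements whose complement lies outside the range.
The integers 13, …, 28 (16 of them) are such a set: any two sum to at least 13+14 = 27 and at most 27+28 = 55 < 57.
Pigeonhole: any 17th integer completes one of the 7 pairs, so 17 choices force a sum of 57.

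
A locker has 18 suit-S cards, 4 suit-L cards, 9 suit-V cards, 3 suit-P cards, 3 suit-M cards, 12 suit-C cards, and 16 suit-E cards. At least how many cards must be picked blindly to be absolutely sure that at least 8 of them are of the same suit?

39

By the pigeonhole principle, put each drawn card into a box by suit. The largest draw with every box below 8 takes min(count, 7) from each suit; suits with fewer than 7 contribute all they have.
Σ min(cᵢ, 7) = 7 + 4 + 7 + 3 + 3 + 7 + 7 = 38.
Draw number 38 + 1 = 39 must push one box to 8.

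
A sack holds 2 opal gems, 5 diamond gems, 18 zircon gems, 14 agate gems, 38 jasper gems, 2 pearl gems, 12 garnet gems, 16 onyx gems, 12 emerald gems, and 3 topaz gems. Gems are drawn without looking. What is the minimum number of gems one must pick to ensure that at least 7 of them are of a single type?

49

An adversary could hand out at most 6 gems per type (4 types run out sooner): 2 + 5 + 6 + 6 + 6 + 2 + 6 + 6 + 6 + 3 = 48 gems and still no type has 7.
One more gem lands in a type already at 6, so 49 draws are enough and 48 are not.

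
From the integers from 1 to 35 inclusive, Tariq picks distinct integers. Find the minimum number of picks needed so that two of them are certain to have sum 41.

Two chosen integers sum to 41 exactly when both halves of some pair {x, 41−x} with 6 ≤ x ≤ 41−x ≤ 35 are chosen — 15 such pairs.
The remaining 5 elements (those with no distinct partner in range) can never complete a 41-sum, so the worst case takes all of them and one from each pair: 5 + 15 = 20.
By the pigeonhole principle, the 21st integer has to be the second member of some pair, so 20 + 1 = 21.

21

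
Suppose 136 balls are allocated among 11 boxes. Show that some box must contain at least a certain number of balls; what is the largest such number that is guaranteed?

13

By the pigeonhole principle, the 11 boxes are the holes and the 136 balls are the pigeons.
If every box held at most 12 balls, the total would be at most 11 × 12 = 132, which is less than 136.
So some box holds at least ⌈136/11⌉ = 13 balls.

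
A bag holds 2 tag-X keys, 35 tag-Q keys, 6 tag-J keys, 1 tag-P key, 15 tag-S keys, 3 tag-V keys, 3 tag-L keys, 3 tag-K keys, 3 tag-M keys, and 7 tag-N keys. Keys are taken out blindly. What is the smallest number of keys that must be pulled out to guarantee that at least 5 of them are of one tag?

An adversary could hand out at most 4 keys per tag (6 tags run out sooner): 2 + 4 + 4 + 1 + 4 + 3 + 3 + 3 + 3 + 4 = 31 keys and still no tag has 5.
One more key lands in a tag already at 4, so 32 draws are enough and 31 are not.

32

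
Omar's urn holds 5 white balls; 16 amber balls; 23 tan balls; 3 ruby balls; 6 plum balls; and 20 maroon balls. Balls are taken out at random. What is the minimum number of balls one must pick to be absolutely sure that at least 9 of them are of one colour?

Pigeonhole: the 6 colours are the holes; the balls drawn are the pigeons.
To avoid 9 of any one colour, the worst case takes at most 8 of each colour, or every ball of a colour that has fewer than 8.
That gives 5 + 8 + 8 + 3 + 6 + 8 = 38 balls with no colour reaching 9.
The next ball forces some colour to 9, so 38 + 1 = 39.

39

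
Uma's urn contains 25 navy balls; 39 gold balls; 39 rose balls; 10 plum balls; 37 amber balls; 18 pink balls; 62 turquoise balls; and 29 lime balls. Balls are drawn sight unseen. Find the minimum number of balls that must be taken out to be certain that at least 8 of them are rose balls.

228

In the worst case for collecting rose balls, every non-rose ball comes out first.
There are 25 + 39 + 10 + 37 + 18 + 62 + 29 = 220 non-rose balls altogether.
After those, each further ball must be rose, so 220 + 8 = 228 draws guarantee 8 rose balls.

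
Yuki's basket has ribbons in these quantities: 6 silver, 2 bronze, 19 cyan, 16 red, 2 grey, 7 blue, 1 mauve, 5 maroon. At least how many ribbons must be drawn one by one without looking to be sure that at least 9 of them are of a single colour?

40

By pigeonhole, put each drawn ribbon into a box by colour. The largest draw with every box below 9 takes min(count, 8) from each colour; colours with fewer than 8 contribute all they have.
Σ min(cᵢ, 8) = 6 + 2 + 8 + 8 + 2 + 7 + 1 + 5 = 39.
Draw number 39 + 1 = 40 must push one box to 9.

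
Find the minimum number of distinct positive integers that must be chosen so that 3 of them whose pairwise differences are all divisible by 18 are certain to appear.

Integers whose pairwise differences are multiples of 18 are exactly those sharing a remainder mod 18. The 18 residue classes mod 18 are the pigeonholes.
With 36 integers one could put 2 in each residue class and have no class reach 3.
The 37th integer pushes some class to 3, so 18·2 + 1 = 37.

37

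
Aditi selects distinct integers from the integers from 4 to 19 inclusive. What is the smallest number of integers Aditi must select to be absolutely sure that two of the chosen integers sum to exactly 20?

11

A set avoiding the sum 20 can contain at most one of each pair {x, 20−x}, plus the 4 elements whose complement lies outside the range or equal to its own complement.
The integers 10, …, 19 (10 of them) are such a set: any two sum to at least 10+11 = 21 > 20.
Any 11th integer completes one of the 6 pairs, so 11 choices force a sum of 20.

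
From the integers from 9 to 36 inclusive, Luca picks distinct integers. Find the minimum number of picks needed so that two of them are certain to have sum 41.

17

Group the elements by complementary pair {x, 41−x}: {9,32}, {10,31}, {11,30}, …, giving 12 two-element pairs and 4 integers whose partner 41−x falls outside [9,36].
Pigeonhole: treating each of those 16 groups as a pigeonhole, one can pick one integer per group — 16 integers — with no two summing to 41.
The 17th integer lands in an occupied pair, forcing a sum of 41.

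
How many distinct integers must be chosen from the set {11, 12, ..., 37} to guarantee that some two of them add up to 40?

19

Two chosen integers sum to 40 exactly when both halves of some pair {x, 40−x} with 11 ≤ x ≤ 40−x ≤ 29 are chosen — 9 such pairs.
The remaining 9 elements (those with no distinct partner in range) can never complete a 40-sum, so the worst case takes all of them and one from each pair: 9 + 9 = 18.
The 19th integer has to be the second member of some pair, so 18 + 1 = 19.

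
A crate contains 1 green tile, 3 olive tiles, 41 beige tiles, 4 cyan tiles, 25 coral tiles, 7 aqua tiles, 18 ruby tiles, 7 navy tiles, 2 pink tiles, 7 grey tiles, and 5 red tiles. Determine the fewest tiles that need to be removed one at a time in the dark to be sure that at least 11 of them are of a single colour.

67

By pigeonhole, the 11 colours are the holes; the tiles drawn are the pigeons.
To avoid 11 of any one colour, the worst case takes at most 10 of each colour, or every tile of a colour that has fewer than 10.
That gives 1 + 3 + 10 + 4 + 10 + 7 + 10 + 7 + 2 + 7 + 5 = 66 tiles with no colour reaching 11.
The next tile forces some colour to 11, so 66 + 1 = 67.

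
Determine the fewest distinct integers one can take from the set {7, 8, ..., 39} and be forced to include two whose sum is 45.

18

Two chosen integers sum to 45 exactly when both halves of some pair {x, 45−x} with 7 ≤ x ≤ 45−x ≤ 38 are chosen — 16 such pairs.
The remaining 1 element (those with no distinct partner in range) can never complete a 45-sum, so the worst case takes all of them and one from each pair: 1 + 16 = 17.
Pigeonhole: the 18th integer has to be the second member of some pair, so 17 + 1 = 18.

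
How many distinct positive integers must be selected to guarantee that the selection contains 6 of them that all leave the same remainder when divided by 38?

191

By the pigeonhole principle, the 38 residue classes mod 38 are the pigeonholes.
With 190 integers one could put 5 in each residue class and have no class reach 6.
The 191st integer pushes some class to 6, so 38·5 + 1 = 191.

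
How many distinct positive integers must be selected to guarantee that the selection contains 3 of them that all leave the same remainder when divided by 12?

Pigeonhole: the 12 residue classes mod 12 are the pigeonholes.
With 24 integers one could put 2 in each residue class and have no class reach 3.
The 25th integer pushes some class to 3, so 12·2 + 1 = 25.

25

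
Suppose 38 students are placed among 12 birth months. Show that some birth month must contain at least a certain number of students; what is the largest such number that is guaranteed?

The 12 birth months are the holes and the 38 students are the pigeons.
If every birth month held at most 3 students, the total would be at most 12 × 3 = 36, which is less than 38.
So some birth month holds at least ⌈38/12⌉ = 4 students.

4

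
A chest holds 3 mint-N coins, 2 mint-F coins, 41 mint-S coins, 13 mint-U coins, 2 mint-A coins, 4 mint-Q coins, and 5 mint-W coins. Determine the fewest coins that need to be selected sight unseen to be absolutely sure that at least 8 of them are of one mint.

31

By pigeonhole, put each drawn coin into a box by mint. The largest draw with every box below 8 takes min(count, 7) from each mint; mints with fewer than 7 contribute all they have.
Σ min(cᵢ, 7) = 3 + 2 + 7 + 7 + 2 + 4 + 5 = 30.
Draw number 30 + 1 = 31 must push one box to 8.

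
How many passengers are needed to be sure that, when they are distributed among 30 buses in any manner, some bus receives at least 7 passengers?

181

With 180 passengers one could put exactly 6 in each of the 30 buses, and no bus would reach 7.
One more passenger must land in a bus that already has 6, giving it 7.
So 30 × 6 + 1 = 181 passengers are required.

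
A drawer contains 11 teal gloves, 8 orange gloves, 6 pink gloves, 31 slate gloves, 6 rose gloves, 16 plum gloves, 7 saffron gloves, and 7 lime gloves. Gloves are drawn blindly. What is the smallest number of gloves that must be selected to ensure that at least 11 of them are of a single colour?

65

By pigeonhole, put each drawn glove into a box by colour. The largest draw with every box below 11 takes min(count, 10) from each colour; colours with fewer than 10 contribute all they have.
Σ min(cᵢ, 10) = 10 + 8 + 6 + 10 + 6 + 10 + 7 + 7 = 64.
Draw number 64 + 1 = 65 must push one box to 11.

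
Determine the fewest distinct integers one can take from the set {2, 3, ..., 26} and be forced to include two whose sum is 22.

Group the elements by complementary pair {x, 22−x}: {2,20}, {3,19}, {4,18}, …, giving 9 two-element pairs; the single value 11 (it cannot pair with itself since the integers are distinct); and 6 integers whose partner 22−x falls outside [2,26].
By pigeonhole, treating each of those 16 groups as a pigeonhole, one can pick one integer per group — 16 integers — with no two summing to 22.
The 17th integer lands in an occupied pair, forcing a sum of 22.

17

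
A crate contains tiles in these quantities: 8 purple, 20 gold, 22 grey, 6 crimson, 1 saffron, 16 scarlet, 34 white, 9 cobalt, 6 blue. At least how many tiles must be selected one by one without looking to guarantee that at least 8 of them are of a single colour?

An adversary could hand out at most 7 tiles per colour (crimson, saffron, blue run out sooner): 7 + 7 + 7 + 6 + 1 + 7 + 7 + 7 + 6 = 55 tiles and still no colour has 8.
Pigeonhole: one more tile lands in a colour already at 7, so 56 draws are enough and 55 are not.

56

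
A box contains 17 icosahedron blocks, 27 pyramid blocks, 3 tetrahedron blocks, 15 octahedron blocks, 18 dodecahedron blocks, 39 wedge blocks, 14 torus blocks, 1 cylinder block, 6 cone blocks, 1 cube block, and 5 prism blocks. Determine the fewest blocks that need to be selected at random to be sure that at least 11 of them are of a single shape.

Put each drawn block into a box by shape. The largest draw with every box below 11 takes min(count, 10) from each shape; shapes with fewer than 10 contribute all they have.
Σ min(cᵢ, 10) = 10 + 10 + 3 + 10 + 10 + 10 + 10 + 1 + 6 + 1 + 5 = 76.
Draw number 76 + 1 = 77 must push one box to 11.

77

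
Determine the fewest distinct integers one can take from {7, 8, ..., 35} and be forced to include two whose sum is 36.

Two chosen integers sum to 36 exactly when both halves of some pair {x, 36−x} with 7 ≤ x ≤ 36−x ≤ 29 are chosen — 11 such pairs.
The remaining 7 elements (those with no distinct partner in range) can never complete a 36-sum, so the worst case takes all of them and one from each pair: 7 + 11 = 18.
By the pigeonhole principle, the 19th integer has to be the second member of some pair, so 18 + 1 = 19.

19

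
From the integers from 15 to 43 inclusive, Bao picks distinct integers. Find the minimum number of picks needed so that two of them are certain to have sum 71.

Group the elements by complementary pair {x, 71−x}: {28,43}, {29,42}, {30,41}, …, giving 8 two-element pairs and 13 integers whose partner 71−x falls outside [15,43].
Treating each of those 21 groups as a pigeonhole, one can pick one integer per group — 21 integers — with no two summing to 71.
The 22nd integer lands in an occupied pair, forcing a sum of 71.

22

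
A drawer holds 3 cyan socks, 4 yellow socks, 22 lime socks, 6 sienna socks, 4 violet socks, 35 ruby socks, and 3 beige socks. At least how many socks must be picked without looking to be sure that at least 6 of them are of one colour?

30

An adversary could hand out at most 5 socks per colour (4 colours run out sooner): 3 + 4 + 5 + 5 + 4 + 5 + 3 = 29 socks and still no colour has 6.
One more sock lands in a colour already at 5, so 30 draws are enough and 29 are not.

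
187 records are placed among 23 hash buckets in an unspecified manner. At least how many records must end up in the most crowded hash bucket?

9

By the pigeonhole principle, the 23 hash buckets are the holes and the 187 records are the pigeons.
If every hash bucket held at most 8 records, the total would be at most 23 × 8 = 184, which is less than 187.
So some hash bucket holds at least ⌈187/23⌉ = 9 records.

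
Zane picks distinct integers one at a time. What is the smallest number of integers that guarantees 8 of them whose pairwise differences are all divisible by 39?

Integers whose pairwise differences are multiples of 39 are exactly those sharing a remainder mod 39. The 39 residue classes mod 39 are the pigeonholes.
With 273 integers one could put 7 in each residue class and have no class reach 8.
The 274th integer pushes some class to 8, so 39·7 + 1 = 274.

274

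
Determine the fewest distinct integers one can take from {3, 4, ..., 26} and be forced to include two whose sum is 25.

Two chosen integers sum to 25 exactly when both halves of some pair {x, 25−x} with 3 ≤ x ≤ 25−x ≤ 22 are chosen — 10 such pairs.
The remaining 4 elements (those with no distinct partner in range) can never complete a 25-sum, so the worst case takes all of them and one from each pair: 4 + 10 = 14.
Pigeonhole: the 15th integer has to be the second member of some pair, so 14 + 1 = 15.

15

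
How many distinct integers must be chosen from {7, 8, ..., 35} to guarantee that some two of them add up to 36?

Two chosen integers sum to 36 exactly when both halves of some pair {x, 36−x} with 7 ≤ x ≤ 36−x ≤ 29 are chosen — 11 such pairs.
The remaining 7 elements (those with no distinct partner in range) can never complete a 36-sum, so the worst case takes all of them and one from each pair: 7 + 11 = 18.
The 19th integer has to be the second member of some pair, so 18 + 1 = 19.

19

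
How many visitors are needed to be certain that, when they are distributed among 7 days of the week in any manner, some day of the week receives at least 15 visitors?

With 98 visitors one could put exactly 14 in each of the 7 days of the week, and no day of the week would reach 15.
One more visitor must land in a day of the week that already has 14, giving it 15.
So 7 × 14 + 1 = 99 visitors are required.

99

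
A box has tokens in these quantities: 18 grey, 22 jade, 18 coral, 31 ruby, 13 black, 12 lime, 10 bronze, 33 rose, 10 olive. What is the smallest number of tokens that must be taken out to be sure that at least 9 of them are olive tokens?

In the worst case for collecting olive tokens, every non-olive token comes out first.
There are 18 + 22 + 18 + 31 + 13 + 12 + 10 + 33 = 157 non-olive tokens altogether.
After those, each further token must be olive, so 157 + 9 = 166 draws guarantee 9 olive tokens.

166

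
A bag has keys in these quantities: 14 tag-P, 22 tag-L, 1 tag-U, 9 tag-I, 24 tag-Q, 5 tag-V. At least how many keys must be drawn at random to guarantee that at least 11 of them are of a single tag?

By pigeonhole, put each drawn key into a box by tag. The largest draw with every box below 11 takes min(count, 10) from each tag; tags with fewer than 10 contribute all they have.
Σ min(cᵢ, 10) = 10 + 10 + 1 + 9 + 10 + 5 = 45.
Draw number 45 + 1 = 46 must push one box to 11.

46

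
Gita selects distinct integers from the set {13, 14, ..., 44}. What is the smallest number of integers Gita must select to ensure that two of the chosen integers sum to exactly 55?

18

Group the elements by complementary pair {x, 55−x}: {13,42}, {14,41}, {15,40}, …, giving 15 two-element pairs and 2 integers whose partner 55−x falls outside [13,44].
By the pigeonhole principle, treating each of those 17 groups as a pigeonhole, one can pick one integer per group — 17 integers — with no two summing to 55.
The 18th integer lands in an occupied pair, forcing a sum of 55.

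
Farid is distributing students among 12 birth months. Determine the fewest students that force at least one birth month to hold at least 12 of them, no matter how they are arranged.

133

With 132 students one could put exactly 11 in each of the 12 birth months, and no birth month would reach 12.
Pigeonhole: one more student must land in a birth month that already has 11, giving it 12.
So 12 × 11 + 1 = 133 students are required.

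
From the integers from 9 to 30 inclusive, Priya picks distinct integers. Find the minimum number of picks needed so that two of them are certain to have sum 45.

15

Two chosen integers sum to 45 exactly when both halves of some pair {x, 45−x} with 15 ≤ x ≤ 45−x ≤ 30 are chosen — 8 such pairs.
The remaining 6 elements (those with no distinct partner in range) can never complete a 45-sum, so the worst case takes all of them and one from each pair: 6 + 8 = 14.
The 15th integer has to be the second member of some pair, so 14 + 1 = 15.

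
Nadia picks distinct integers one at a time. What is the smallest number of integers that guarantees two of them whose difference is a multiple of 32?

Integers whose pairwise differences are multiples of 32 are exactly those sharing a remainder mod 32. By pigeonhole, the 32 residue classes mod 32 are the pigeonholes.
With 32 integers one could put 1 in each residue class and have no class reach 2.
The 33rd integer pushes some class to 2, so 32·1 + 1 = 33.

33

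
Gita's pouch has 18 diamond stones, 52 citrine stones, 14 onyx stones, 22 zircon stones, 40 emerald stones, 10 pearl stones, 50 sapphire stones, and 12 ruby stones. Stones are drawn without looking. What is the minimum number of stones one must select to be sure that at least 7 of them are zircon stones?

In the worst case for collecting zircon stones, every non-zircon stone comes out first.
There are 18 + 52 + 14 + 40 + 10 + 50 + 12 = 196 non-zircon stones altogether.
After those, each further stone must be zircon, so 196 + 7 = 203 draws guarantee 7 zircon stones.

203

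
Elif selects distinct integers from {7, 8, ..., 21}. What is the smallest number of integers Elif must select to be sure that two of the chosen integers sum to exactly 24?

Group the elements by complementary pair {x, 24−x}: {7,17}, {8,16}, {9,15}, …, giving 5 two-element pairs, the single value 12 (it cannot pair with itself since the integers are distinct), and 4 integers whose partner 24−x falls outside [7,21].
Pigeonhole: treating each of those 10 groups as a pigeonhole, one can pick one integer per group — 10 integers — with no two summing to 24.
The 11th integer lands in an occupied pair, forcing a sum of 24.

11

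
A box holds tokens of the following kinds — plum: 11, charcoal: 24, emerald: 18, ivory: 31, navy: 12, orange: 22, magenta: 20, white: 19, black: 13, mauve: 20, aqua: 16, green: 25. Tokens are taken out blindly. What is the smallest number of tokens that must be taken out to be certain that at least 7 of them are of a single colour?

Put each drawn token into a box by colour. The largest draw with every box below 7 takes min(count, 6) from each colour.
Σ min(cᵢ, 6) = 6 + 6 + 6 + 6 + 6 + 6 + 6 + 6 + 6 + 6 + 6 + 6 = 72.
Draw number 72 + 1 = 73 must push one box to 7.

73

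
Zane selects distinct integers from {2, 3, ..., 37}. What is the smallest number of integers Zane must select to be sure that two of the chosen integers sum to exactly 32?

23

A set avoiding the sum 32 can contain at most one of each pair {x, 32−x}, plus the 8 elements whose complement lies outside the range or equal to its own complement.
The integers 16, …, 37 (22 of them) are such a set: any two sum to at least 16+17 = 33 > 32.
By pigeonhole, any 23rd integer completes one of the 14 pairs, so 23 choices force a sum of 32.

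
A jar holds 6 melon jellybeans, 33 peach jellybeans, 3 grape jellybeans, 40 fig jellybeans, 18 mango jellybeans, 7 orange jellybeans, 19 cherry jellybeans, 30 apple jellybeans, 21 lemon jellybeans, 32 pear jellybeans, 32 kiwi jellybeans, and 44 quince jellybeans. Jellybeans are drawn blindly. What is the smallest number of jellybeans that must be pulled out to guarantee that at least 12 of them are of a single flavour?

An adversary could hand out at most 11 jellybeans per flavour (melon, grape, orange run out sooner): 6 + 11 + 3 + 11 + 11 + 7 + 11 + 11 + 11 + 11 + 11 + 11 = 115 jellybeans and still no flavour has 12.
One more jellybean lands in a flavour already at 11, so 116 draws are enough and 115 are not.

116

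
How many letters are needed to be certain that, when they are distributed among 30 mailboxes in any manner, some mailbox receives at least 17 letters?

481

With 480 letters one could put exactly 16 in each of the 30 mailboxes, and no mailbox would reach 17.
By pigeonhole, one more letter must land in a mailbox that already has 16, giving it 17.
So 30 × 16 + 1 = 481 letters are required.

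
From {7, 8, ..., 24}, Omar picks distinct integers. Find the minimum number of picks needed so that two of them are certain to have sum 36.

13

A set avoiding the sum 36 can contain at most one of each pair {x, 36−x}, plus the 6 elements whose complement lies outside the range or equal to its own complement.
The integers 7, …, 18 (12 of them) are such a set: any two sum to at least 7+8 = 15 and at most 17+18 = 35 < 36.
By the pigeonhole principle, any 13th integer completes one of the 6 pairs, so 13 choices force a sum of 36.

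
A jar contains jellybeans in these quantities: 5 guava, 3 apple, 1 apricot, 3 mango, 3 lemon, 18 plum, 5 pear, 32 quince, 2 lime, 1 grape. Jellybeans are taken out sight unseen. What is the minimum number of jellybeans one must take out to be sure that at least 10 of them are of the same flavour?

42

Put each drawn jellybean into a box by flavour. The largest draw with every box below 10 takes min(count, 9) from each flavour; flavours with fewer than 9 contribute all they have.
Σ min(cᵢ, 9) = 5 + 3 + 1 + 3 + 3 + 9 + 5 + 9 + 2 + 1 = 41.
Draw number 41 + 1 = 42 must push one box to 10.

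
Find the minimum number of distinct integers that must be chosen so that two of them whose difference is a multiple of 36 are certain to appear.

37

Integers whose pairwise differences are multiples of 36 are exactly those sharing a remainder mod 36. By pigeonhole, the 36 residue classes mod 36 are the pigeonholes.
With 36 integers one could put 1 in each residue class and have no class reach 2.
The 37th integer pushes some class to 2, so 36·1 + 1 = 37.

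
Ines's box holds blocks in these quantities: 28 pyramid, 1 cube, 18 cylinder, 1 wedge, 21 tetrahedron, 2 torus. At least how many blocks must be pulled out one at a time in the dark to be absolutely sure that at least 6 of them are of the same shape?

An adversary could hand out at most 5 blocks per shape (cube, wedge, torus run out sooner): 5 + 1 + 5 + 1 + 5 + 2 = 19 blocks and still no shape has 6.
Pigeonhole: one more block lands in a shape already at 5, so 20 draws are enough and 19 are not.

20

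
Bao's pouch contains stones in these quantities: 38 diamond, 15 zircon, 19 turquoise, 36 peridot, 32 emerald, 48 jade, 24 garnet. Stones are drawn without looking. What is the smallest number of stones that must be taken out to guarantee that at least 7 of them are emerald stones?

In the worst case for collecting emerald stones, every non-emerald stone comes out first.
There are 38 + 15 + 19 + 36 + 48 + 24 = 180 non-emerald stones altogether.
After those, each further stone must be emerald, so 180 + 7 = 187 draws guarantee 7 emerald stones.

187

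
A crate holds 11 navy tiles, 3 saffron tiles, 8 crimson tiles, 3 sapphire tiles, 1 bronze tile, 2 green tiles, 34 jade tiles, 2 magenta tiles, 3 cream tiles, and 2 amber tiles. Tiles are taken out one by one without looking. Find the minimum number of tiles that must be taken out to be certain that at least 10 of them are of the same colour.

An adversary could hand out at most 9 tiles per colour (8 colours run out sooner): 9 + 3 + 8 + 3 + 1 + 2 + 9 + 2 + 3 + 2 = 42 tiles and still no colour has 10.
One more tile lands in a colour already at 9, so 43 draws are enough and 42 are not.

43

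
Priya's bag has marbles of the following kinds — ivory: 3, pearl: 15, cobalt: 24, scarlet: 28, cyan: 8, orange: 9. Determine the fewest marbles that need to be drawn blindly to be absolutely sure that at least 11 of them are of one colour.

The 6 colours are the holes; the marbles drawn are the pigeons.
To avoid 11 of any one colour, the worst case takes at most 10 of each colour, or every marble of a colour that has fewer than 10.
That gives 3 + 10 + 10 + 10 + 8 + 9 = 50 marbles with no colour reaching 11.
The next marble forces some colour to 11, so 50 + 1 = 51.

51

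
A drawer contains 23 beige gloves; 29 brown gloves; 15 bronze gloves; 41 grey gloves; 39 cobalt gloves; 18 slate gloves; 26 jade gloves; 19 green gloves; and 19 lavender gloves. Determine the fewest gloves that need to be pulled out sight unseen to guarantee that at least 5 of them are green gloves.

215

In the worst case for collecting green gloves, every non-green glove comes out first.
There are 23 + 29 + 15 + 41 + 39 + 18 + 26 + 19 = 210 non-green gloves altogether.
After those, each further glove must be green, so 210 + 5 = 215 draws guarantee 5 green gloves.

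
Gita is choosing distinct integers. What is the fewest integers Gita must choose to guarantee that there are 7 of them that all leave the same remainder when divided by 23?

139

Pigeonhole: the 23 residue classes mod 23 are the pigeonholes.
With 138 integers one could put 6 in each residue class and have no class reach 7.
The 139th integer pushes some class to 7, so 23·6 + 1 = 139.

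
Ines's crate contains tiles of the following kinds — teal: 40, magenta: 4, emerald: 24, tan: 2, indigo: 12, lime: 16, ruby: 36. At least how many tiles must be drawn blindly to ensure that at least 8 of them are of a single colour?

42

An adversary could hand out at most 7 tiles per colour (magenta, tan run out sooner): 7 + 4 + 7 + 2 + 7 + 7 + 7 = 41 tiles and still no colour has 8.
One more tile lands in a colour already at 7, so 42 draws are enough and 41 are not.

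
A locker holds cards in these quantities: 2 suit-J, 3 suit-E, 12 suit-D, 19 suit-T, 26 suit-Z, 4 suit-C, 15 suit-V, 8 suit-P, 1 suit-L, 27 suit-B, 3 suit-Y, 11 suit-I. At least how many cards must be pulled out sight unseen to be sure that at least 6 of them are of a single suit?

49

Pigeonhole: the 12 suits are the holes; the cards drawn are the pigeons.
To avoid 6 of any one suit, the worst case takes at most 5 of each suit, or every card of a suit that has fewer than 5.
That gives 2 + 3 + 5 + 5 + 5 + 4 + 5 + 5 + 1 + 5 + 3 + 5 = 48 cards with no suit reaching 6.
The next card forces some suit to 6, so 48 + 1 = 49.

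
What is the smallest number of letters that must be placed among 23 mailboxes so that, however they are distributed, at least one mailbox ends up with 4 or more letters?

70

With 69 letters one could put exactly 3 in each of the 23 mailboxes, and no mailbox would reach 4.
Pigeonhole: one more letter must land in a mailbox that already has 3, giving it 4.
So 23 × 3 + 1 = 70 letters are required.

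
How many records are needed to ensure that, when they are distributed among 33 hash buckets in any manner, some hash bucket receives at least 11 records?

331

With 330 records one could put exactly 10 in each of the 33 hash buckets, and no hash bucket would reach 11.
By pigeonhole, one more record must land in a hash bucket that already has 10, giving it 11.
So 33 × 10 + 1 = 331 records are required.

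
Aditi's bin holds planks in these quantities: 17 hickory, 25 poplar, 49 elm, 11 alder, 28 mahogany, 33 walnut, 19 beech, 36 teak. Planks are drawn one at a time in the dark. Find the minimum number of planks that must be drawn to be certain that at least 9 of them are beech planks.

In the worst case for collecting beech planks, every non-beech plank comes out first.
There are 17 + 25 + 49 + 11 + 28 + 33 + 36 = 199 non-beech planks altogether.
After those, each further plank must be beech, so 199 + 9 = 208 draws guarantee 9 beech planks.

208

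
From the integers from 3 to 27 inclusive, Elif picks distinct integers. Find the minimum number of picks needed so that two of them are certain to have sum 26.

Two chosen integers sum to 26 exactly when both halves of some pair {x, 26−x} with 3 ≤ x ≤ 26−x ≤ 23 are chosen — 10 such pairs.
The remaining 5 elements (those with no distinct partner in range) can never complete a 26-sum, so the worst case takes all of them and one from each pair: 5 + 10 = 15.
The 16th integer has to be the second member of some pair, so 15 + 1 = 16.

16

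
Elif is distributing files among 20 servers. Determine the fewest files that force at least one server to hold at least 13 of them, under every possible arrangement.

241

With 240 files one could put exactly 12 in each of the 20 servers, and no server would reach 13.
One more file must land in a server that already has 12, giving it 13.
So 20 × 12 + 1 = 241 files are required.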